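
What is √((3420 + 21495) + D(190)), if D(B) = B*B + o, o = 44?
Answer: √61059 ≈ 247.10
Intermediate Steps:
D(B) = 44 + B² (D(B) = B*B + 44 = B² + 44 = 44 + B²)
√((3420 + 21495) + D(190)) = √((3420 + 21495) + (44 + 190²)) = √(24915 + (44 + 36100)) = √(24915 + 36144) = √61059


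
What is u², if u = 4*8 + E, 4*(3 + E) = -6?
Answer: 3025/4 ≈ 756.25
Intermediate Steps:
E = -9/2 (E = -3 + (¼)*(-6) = -3 - 3/2 = -9/2 ≈ -4.5000)
u = 55/2 (u = 4*8 - 9/2 = 32 - 9/2 = 55/2 ≈ 27.500)
u² = (55/2)² = 3025/4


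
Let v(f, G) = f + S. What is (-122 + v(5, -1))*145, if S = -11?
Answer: -18560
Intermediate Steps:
v(f, G) = -11 + f (v(f, G) = f - 11 = -11 + f)
(-122 + v(5, -1))*145 = (-122 + (-11 + 5))*145 = (-122 - 6)*145 = -128*145 = -18560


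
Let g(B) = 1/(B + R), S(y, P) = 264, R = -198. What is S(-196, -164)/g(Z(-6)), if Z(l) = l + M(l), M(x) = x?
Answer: -55440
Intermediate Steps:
Z(l) = 2*l (Z(l) = l + l = 2*l)
g(B) = 1/(-198 + B) (g(B) = 1/(B - 198) = 1/(-198 + B))
S(-196, -164)/g(Z(-6)) = 264/(1/(-198 + 2*(-6))) = 264/(1/(-198 - 12)) = 264/(1/(-210)) = 264/(-1/210) = 264*(-210) = -55440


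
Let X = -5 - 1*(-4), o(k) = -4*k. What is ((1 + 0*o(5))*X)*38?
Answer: -38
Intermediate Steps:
X = -1 (X = -5 + 4 = -1)
((1 + 0*o(5))*X)*38 = ((1 + 0*(-4*5))*(-1))*38 = ((1 + 0*(-20))*(-1))*38 = ((1 + 0)*(-1))*38 = (1*(-1))*38 = -1*38 = -38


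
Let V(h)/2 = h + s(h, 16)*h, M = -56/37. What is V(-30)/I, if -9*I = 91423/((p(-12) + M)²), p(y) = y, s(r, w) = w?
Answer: 2295000000/125158087 ≈ 18.337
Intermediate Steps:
M = -56/37 (M = -56*1/37 = -56/37 ≈ -1.5135)
V(h) = 34*h (V(h) = 2*(h + 16*h) = 2*(17*h) = 34*h)
I = -125158087/2250000 (I = -91423/(9*((-12 - 56/37)²)) = -91423/(9*((-500/37)²)) = -91423/(9*250000/1369) = -91423*1369/(9*250000) = -⅑*125158087/250000 = -125158087/2250000 ≈ -55.626)
V(-30)/I = (34*(-30))/(-125158087/2250000) = -1020*(-2250000/125158087) = 2295000000/125158087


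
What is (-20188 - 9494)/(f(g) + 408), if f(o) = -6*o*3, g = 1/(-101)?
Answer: -499647/6871 ≈ -72.718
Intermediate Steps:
g = -1/101 ≈ -0.0099010
f(o) = -18*o
(-20188 - 9494)/(f(g) + 408) = (-20188 - 9494)/(-18*(-1/101) + 408) = -29682/(18/101 + 408) = -29682/41226/101 = -29682*101/41226 = -499647/6871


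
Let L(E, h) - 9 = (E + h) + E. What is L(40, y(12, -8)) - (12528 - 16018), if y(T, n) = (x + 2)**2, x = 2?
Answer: 3595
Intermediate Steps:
y(T, n) = 16 (y(T, n) = (2 + 2)**2 = 4**2 = 16)
L(E, h) = 9 + h + 2*E (L(E, h) = 9 + ((E + h) + E) = 9 + (h + 2*E) = 9 + h + 2*E)
L(40, y(12, -8)) - (12528 - 16018) = (9 + 16 + 2*40) - (12528 - 16018) = (9 + 16 + 80) - 1*(-3490) = 105 + 3490 = 3595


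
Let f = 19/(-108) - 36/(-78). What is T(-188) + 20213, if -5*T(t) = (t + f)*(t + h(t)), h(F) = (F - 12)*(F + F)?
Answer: 1659281906/585 ≈ 2.8364e+6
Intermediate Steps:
f = 401/1404 (f = 19*(-1/108) - 36*(-1/78) = -19/108 + 6/13 = 401/1404 ≈ 0.28561)
h(F) = 2*F*(-12 + F) (h(F) = (-12 + F)*(2*F) = 2*F*(-12 + F))
T(t) = -(401/1404 + t)*(t + 2*t*(-12 + t))/5 (T(t) = -(t + 401/1404)*(t + 2*t*(-12 + t))/5 = -(401/1404 + t)*(t + 2*t*(-12 + t))/5)
T(-188) + 20213 = (1/7020)*(-188)*(9223 - 2808*(-188)² + 31490*(-188)) + 20213 = (1/7020)*(-188)*(9223 - 2808*35344 - 5920120) + 20213 = (1/7020)*(-188)*(9223 - 99245952 - 5920120) + 20213 = (1/7020)*(-188)*(-105156849) + 20213 = 1647457301/585 + 20213 = 1659281906/585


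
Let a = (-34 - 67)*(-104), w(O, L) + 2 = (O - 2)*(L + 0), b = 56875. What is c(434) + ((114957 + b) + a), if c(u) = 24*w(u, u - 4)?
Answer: 4640528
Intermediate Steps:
w(O, L) = -2 + L*(-2 + O) (w(O, L) = -2 + (O - 2)*(L + 0) = -2 + (-2 + O)*L = -2 + L*(-2 + O))
c(u) = 144 - 48*u + 24*u*(-4 + u) (c(u) = 24*(-2 - 2*(u - 4) + (u - 4)*u) = 24*(-2 - 2*(-4 + u) + (-4 + u)*u) = 24*(-2 + (8 - 2*u) + u*(-4 + u)) = 24*(6 - 2*u + u*(-4 + u)) = 144 - 48*u + 24*u*(-4 + u))
a = 10504 (a = -101*(-104) = 10504)
c(434) + ((114957 + b) + a) = (144 - 144*434 + 24*434**2) + ((114957 + 56875) + 10504) = (144 - 62496 + 24*188356) + (171832 + 10504) = (144 - 62496 + 4520544) + 182336 = 4458192 + 182336 = 4640528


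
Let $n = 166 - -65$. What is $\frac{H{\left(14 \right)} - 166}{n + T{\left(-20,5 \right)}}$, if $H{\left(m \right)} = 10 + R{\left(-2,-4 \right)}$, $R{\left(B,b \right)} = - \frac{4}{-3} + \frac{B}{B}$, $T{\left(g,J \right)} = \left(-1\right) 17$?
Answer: $- \frac{461}{642} \approx -0.71807$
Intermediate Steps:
$T{\left(g,J \right)} = -17$
$R{\left(B,b \right)} = \frac{7}{3}$ ($R{\left(B,b \right)} = \left(-4\right) \left(- \frac{1}{3}\right) + 1 = \frac{4}{3} + 1 = \frac{7}{3}$)
$H{\left(m \right)} = \frac{37}{3}$ ($H{\left(m \right)} = 10 + \frac{7}{3} = \frac{37}{3}$)
$n = 231$ ($n = 166 + 65 = 231$)
$\frac{H{\left(14 \right)} - 166}{n + T{\left(-20,5 \right)}} = \frac{\frac{37}{3} - 166}{231 - 17} = - \frac{461}{3 \cdot 214} = \left(- \frac{461}{3}\right) \frac{1}{214} = - \frac{461}{642}$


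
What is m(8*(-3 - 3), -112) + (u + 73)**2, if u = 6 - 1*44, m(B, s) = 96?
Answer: 1321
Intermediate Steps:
u = -38 (u = 6 - 44 = -38)
m(8*(-3 - 3), -112) + (u + 73)**2 = 96 + (-38 + 73)**2 = 96 + 35**2 = 96 + 1225 = 1321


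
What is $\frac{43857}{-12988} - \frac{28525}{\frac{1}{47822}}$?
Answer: $- \frac{17717223723257}{12988} \approx -1.3641 \cdot 10^{9}$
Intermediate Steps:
$\frac{43857}{-12988} - \frac{28525}{\frac{1}{47822}} = 43857 \left(- \frac{1}{12988}\right) - 28525 \frac{1}{\frac{1}{47822}} = - \frac{43857}{12988} - 1364122550 = - \frac{17717223723257}{12988}$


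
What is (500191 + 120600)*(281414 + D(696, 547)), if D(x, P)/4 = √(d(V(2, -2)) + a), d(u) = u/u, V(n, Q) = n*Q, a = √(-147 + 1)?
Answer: 174699278474 + 2483164*√(1 + I*√146) ≈ 1.7471e+11 + 5.8564e+6*I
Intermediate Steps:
a = I*√146 (a = √(-146) = I*√146 ≈ 12.083*I)
V(n, Q) = Q*n
d(u) = 1
D(x, P) = 4*√(1 + I*√146)
(500191 + 120600)*(281414 + D(696, 547)) = (500191 + 120600)*(281414 + 4*√(1 + I*√146)) = 620791*(281414 + 4*√(1 + I*√146)) = 174699278474 + 2483164*√(1 + I*√146)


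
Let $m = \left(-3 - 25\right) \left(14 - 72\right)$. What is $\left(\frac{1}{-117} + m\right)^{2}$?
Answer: $\frac{36102660049}{13689} \approx 2.6373 \cdot 10^{6}$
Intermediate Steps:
$m = 1624$ ($m = \left(-28\right) \left(-58\right) = 1624$)
$\left(\frac{1}{-117} + m\right)^{2} = \left(\frac{1}{-117} + 1624\right)^{2} = \left(- \frac{1}{117} + 1624\right)^{2} = \left(\frac{190007}{117}\right)^{2} = \frac{36102660049}{13689}$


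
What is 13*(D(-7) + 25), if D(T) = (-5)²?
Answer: 650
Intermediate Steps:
D(T) = 25
13*(D(-7) + 25) = 13*(25 + 25) = 13*50 = 650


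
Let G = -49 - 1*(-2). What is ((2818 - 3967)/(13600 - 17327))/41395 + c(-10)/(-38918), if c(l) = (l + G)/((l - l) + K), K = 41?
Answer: 10627300467/246173698282270 ≈ 4.3170e-5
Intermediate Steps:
G = -47 (G = -49 + 2 = -47)
c(l) = -47/41 + l/41 (c(l) = (l - 47)/((l - l) + 41) = (-47 + l)/(0 + 41) = (-47 + l)/41 = (-47 + l)*(1/41) = -47/41 + l/41)
((2818 - 3967)/(13600 - 17327))/41395 + c(-10)/(-38918) = ((2818 - 3967)/(13600 - 17327))/41395 + (-47/41 + (1/41)*(-10))/(-38918) = -1149/(-3727)*(1/41395) + (-47/41 - 10/41)*(-1/38918) = -1149*(-1/3727)*(1/41395) - 57/41*(-1/38918) = (1149/3727)*(1/41395) + 57/1595638 = 1149/154279165 + 57/1595638 = 10627300467/246173698282270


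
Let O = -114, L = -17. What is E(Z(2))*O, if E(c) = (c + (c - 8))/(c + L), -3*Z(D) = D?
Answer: -3192/53 ≈ -60.226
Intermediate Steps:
Z(D) = -D/3
E(c) = (-8 + 2*c)/(-17 + c) (E(c) = (c + (c - 8))/(c - 17) = (c + (-8 + c))/(-17 + c) = (-8 + 2*c)/(-17 + c))
E(Z(2))*O = (2*(-4 - ⅓*2)/(-17 - ⅓*2))*(-114) = (2*(-4 - ⅔)/(-17 - ⅔))*(-114) = (2*(-14/3)/(-53/3))*(-114) = (2*(-3/53)*(-14/3))*(-114) = (28/53)*(-114) = -3192/53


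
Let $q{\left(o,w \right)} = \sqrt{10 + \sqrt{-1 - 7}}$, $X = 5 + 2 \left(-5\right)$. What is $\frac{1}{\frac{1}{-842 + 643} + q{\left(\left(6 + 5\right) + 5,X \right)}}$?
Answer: $\frac{199}{-1 + 199 \sqrt{2} \sqrt{5 + i \sqrt{2}}} \approx 0.30773 - 0.042749 i$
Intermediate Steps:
$X = -5$ ($X = 5 - 10 = -5$)
$q{\left(o,w \right)} = \sqrt{10 + 2 i \sqrt{2}}$ ($q{\left(o,w \right)} = \sqrt{10 + \sqrt{-8}} = \sqrt{10 + 2 i \sqrt{2}}$)
$\frac{1}{\frac{1}{-842 + 643} + q{\left(\left(6 + 5\right) + 5,X \right)}} = \frac{1}{\frac{1}{-842 + 643} + \sqrt{10 + 2 i \sqrt{2}}} = \frac{1}{\frac{1}{-199} + \sqrt{10 + 2 i \sqrt{2}}} = \frac{1}{- \frac{1}{199} + \sqrt{10 + 2 i \sqrt{2}}}$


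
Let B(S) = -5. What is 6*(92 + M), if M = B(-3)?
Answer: 522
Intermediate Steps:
M = -5
6*(92 + M) = 6*(92 - 5) = 6*87 = 522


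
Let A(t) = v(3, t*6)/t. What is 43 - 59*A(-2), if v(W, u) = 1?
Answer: 145/2 ≈ 72.500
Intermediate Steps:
A(t) = 1/t
43 - 59*A(-2) = 43 - 59/(-2) = 43 - 59*(-1/2) = 43 + 59/2 = 145/2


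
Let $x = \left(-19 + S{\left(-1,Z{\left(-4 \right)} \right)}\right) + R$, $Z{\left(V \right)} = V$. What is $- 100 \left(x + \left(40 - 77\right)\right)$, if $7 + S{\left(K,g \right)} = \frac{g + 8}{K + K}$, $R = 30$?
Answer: $3500$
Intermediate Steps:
$S{\left(K,g \right)} = -7 + \frac{8 + g}{2 K}$ ($S{\left(K,g \right)} = -7 + \frac{g + 8}{K + K} = -7 + \frac{8 + g}{2 K}$)
$x = 2$ ($x = \left(-19 + \frac{8 - 4 - -14}{2 \left(-1\right)}\right) + 30 = \left(-19 + \frac{1}{2} \left(-1\right) \left(8 - 4 + 14\right)\right) + 30 = \left(-19 + \frac{1}{2} \left(-1\right) 18\right) + 30 = \left(-19 - 9\right) + 30 = -28 + 30 = 2$)
$- 100 \left(x + \left(40 - 77\right)\right) = - 100 \left(2 + \left(40 - 77\right)\right) = - 100 \left(2 - 37\right) = \left(-100\right) \left(-35\right) = 3500$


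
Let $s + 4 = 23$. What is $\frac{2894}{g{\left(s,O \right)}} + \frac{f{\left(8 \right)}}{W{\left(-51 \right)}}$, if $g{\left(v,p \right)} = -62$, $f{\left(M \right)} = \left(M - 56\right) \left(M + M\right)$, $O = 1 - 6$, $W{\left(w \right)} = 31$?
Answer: $- \frac{2215}{31} \approx -71.452$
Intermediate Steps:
$O = -5$ ($O = 1 - 6 = -5$)
$s = 19$ ($s = -4 + 23 = 19$)
$f{\left(M \right)} = 2 M \left(-56 + M\right)$ ($f{\left(M \right)} = \left(-56 + M\right) 2 M = 2 M \left(-56 + M\right)$)
$\frac{2894}{g{\left(s,O \right)}} + \frac{f{\left(8 \right)}}{W{\left(-51 \right)}} = \frac{2894}{-62} + \frac{2 \cdot 8 \left(-56 + 8\right)}{31} = 2894 \left(- \frac{1}{62}\right) + 2 \cdot 8 \left(-48\right) \frac{1}{31} = - \frac{1447}{31} - \frac{768}{31} = - \frac{2215}{31}$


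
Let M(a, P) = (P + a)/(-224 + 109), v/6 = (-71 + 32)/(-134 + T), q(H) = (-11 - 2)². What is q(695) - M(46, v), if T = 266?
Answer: 428543/2530 ≈ 169.38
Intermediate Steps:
q(H) = 169 (q(H) = (-13)² = 169)
v = -39/22 (v = 6*((-71 + 32)/(-134 + 266)) = 6*(-39/132) = 6*(-39*1/132) = 6*(-13/44) = -39/22 ≈ -1.7727)
M(a, P) = -P/115 - a/115 (M(a, P) = (P + a)/(-115) = (P + a)*(-1/115) = -P/115 - a/115)
q(695) - M(46, v) = 169 - (-1/115*(-39/22) - 1/115*46) = 169 - (39/2530 - ⅖) = 169 - 1*(-973/2530) = 169 + 973/2530 = 428543/2530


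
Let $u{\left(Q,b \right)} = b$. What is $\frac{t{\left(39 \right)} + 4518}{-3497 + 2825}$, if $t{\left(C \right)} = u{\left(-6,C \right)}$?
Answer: $- \frac{217}{32} \approx -6.7813$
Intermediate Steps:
$t{\left(C \right)} = C$
$\frac{t{\left(39 \right)} + 4518}{-3497 + 2825} = \frac{39 + 4518}{-3497 + 2825} = \frac{4557}{-672} = 4557 \left(- \frac{1}{672}\right) = - \frac{217}{32}$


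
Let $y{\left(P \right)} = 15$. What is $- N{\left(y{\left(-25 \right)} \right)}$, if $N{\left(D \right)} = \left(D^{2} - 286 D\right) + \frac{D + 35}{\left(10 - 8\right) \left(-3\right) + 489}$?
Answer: $\frac{1963345}{483} \approx 4064.9$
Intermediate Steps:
$N{\left(D \right)} = \frac{5}{69} + D^{2} - \frac{138137 D}{483}$ ($N{\left(D \right)} = \left(D^{2} - 286 D\right) + \frac{35 + D}{2 \left(-3\right) + 489} = \left(D^{2} - 286 D\right) + \frac{35 + D}{-6 + 489} = \left(D^{2} - 286 D\right) + \frac{35 + D}{483} = \left(D^{2} - 286 D\right) + \left(35 + D\right) \frac{1}{483} = \left(D^{2} - 286 D\right) + \left(\frac{5}{69} + \frac{D}{483}\right) = \frac{5}{69} + D^{2} - \frac{138137 D}{483}$)
$- N{\left(y{\left(-25 \right)} \right)} = - (\frac{5}{69} + 15^{2} - \frac{690685}{161}) = - (\frac{5}{69} + 225 - \frac{690685}{161}) = \left(-1\right) \left(- \frac{1963345}{483}\right) = \frac{1963345}{483}$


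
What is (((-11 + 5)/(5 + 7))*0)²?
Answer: 0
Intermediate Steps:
(((-11 + 5)/(5 + 7))*0)² = (-6/12*0)² = (-6*1/12*0)² = (-½*0)² = 0² = 0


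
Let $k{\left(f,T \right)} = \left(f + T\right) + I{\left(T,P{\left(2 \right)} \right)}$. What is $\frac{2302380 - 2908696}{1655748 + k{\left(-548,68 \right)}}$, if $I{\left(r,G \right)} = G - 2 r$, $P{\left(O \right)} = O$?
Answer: $- \frac{303158}{827567} \approx -0.36632$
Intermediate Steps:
$k{\left(f,T \right)} = 2 + f - T$ ($k{\left(f,T \right)} = \left(f + T\right) - \left(-2 + 2 T\right) = \left(T + f\right) - \left(-2 + 2 T\right) = 2 + f - T$)
$\frac{2302380 - 2908696}{1655748 + k{\left(-548,68 \right)}} = \frac{2302380 - 2908696}{1655748 - 614} = - \frac{606316}{1655748 - 614} = - \frac{606316}{1655134} = \left(-606316\right) \frac{1}{1655134} = - \frac{303158}{827567}$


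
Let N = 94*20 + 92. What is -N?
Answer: -1972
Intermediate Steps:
N = 1972 (N = 1880 + 92 = 1972)
-N = -1*1972 = -1972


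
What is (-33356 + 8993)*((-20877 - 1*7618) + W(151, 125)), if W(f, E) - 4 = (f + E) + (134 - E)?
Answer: 687182778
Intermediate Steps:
W(f, E) = 138 + f (W(f, E) = 4 + ((f + E) + (134 - E)) = 4 + ((E + f) + (134 - E)) = 4 + (134 + f) = 138 + f)
(-33356 + 8993)*((-20877 - 1*7618) + W(151, 125)) = (-33356 + 8993)*((-20877 - 1*7618) + (138 + 151)) = -24363*((-20877 - 7618) + 289) = -24363*(-28495 + 289) = -24363*(-28206) = 687182778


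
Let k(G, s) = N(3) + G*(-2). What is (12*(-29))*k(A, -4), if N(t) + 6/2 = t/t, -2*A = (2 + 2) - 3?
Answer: 348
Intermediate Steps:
A = -½ (A = -((2 + 2) - 3)/2 = -(4 - 3)/2 = -½*1 = -½ ≈ -0.50000)
N(t) = -2 (N(t) = -3 + t/t = -3 + 1 = -2)
k(G, s) = -2 - 2*G (k(G, s) = -2 + G*(-2) = -2 - 2*G)
(12*(-29))*k(A, -4) = (12*(-29))*(-2 - 2*(-½)) = -348*(-2 + 1) = -348*(-1) = 348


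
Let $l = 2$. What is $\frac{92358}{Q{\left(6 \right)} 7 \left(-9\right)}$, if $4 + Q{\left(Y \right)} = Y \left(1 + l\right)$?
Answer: $- \frac{733}{7} \approx -104.71$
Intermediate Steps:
$Q{\left(Y \right)} = -4 + 3 Y$ ($Q{\left(Y \right)} = -4 + Y \left(1 + 2\right) = -4 + Y 3 = -4 + 3 Y$)
$\frac{92358}{Q{\left(6 \right)} 7 \left(-9\right)} = \frac{92358}{\left(-4 + 3 \cdot 6\right) 7 \left(-9\right)} = \frac{92358}{\left(-4 + 18\right) 7 \left(-9\right)} = \frac{92358}{14 \cdot 7 \left(-9\right)} = \frac{92358}{98 \left(-9\right)} = \frac{92358}{-882} = 92358 \left(- \frac{1}{882}\right) = - \frac{733}{7}$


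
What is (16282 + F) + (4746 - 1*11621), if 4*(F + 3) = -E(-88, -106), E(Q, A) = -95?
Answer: 37711/4 ≈ 9427.8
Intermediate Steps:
F = 83/4 (F = -3 + (-1*(-95))/4 = -3 + (¼)*95 = -3 + 95/4 = 83/4 ≈ 20.750)
(16282 + F) + (4746 - 1*11621) = (16282 + 83/4) + (4746 - 1*11621) = 65211/4 + (4746 - 11621) = 65211/4 - 6875 = 37711/4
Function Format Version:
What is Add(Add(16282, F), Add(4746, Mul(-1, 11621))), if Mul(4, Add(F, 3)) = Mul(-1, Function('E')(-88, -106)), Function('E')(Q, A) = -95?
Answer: Rational(37711, 4) ≈ 9427.8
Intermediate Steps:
F = Rational(83, 4) (F = Add(-3, Mul(Rational(1, 4), Mul(-1, -95))) = Add(-3, Mul(Rational(1, 4), 95)) = Add(-3, Rational(95, 4)) = Rational(83, 4) ≈ 20.750)
Add(Add(16282, F), Add(4746, Mul(-1, 11621))) = Add(Add(16282, Rational(83, 4)), Add(4746, Mul(-1, 11621))) = Add(Rational(65211, 4), Add(4746, -11621)) = Add(Rational(65211, 4), -6875) = Rational(37711, 4)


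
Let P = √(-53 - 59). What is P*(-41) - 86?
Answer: -86 - 164*I*√7 ≈ -86.0 - 433.9*I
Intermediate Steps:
P = 4*I*√7 (P = √(-112) = 4*I*√7 ≈ 10.583*I)
P*(-41) - 86 = (4*I*√7)*(-41) - 86 = -164*I*√7 - 86 = -86 - 164*I*√7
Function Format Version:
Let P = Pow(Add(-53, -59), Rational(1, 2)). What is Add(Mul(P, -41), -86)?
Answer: Add(-86, Mul(-164, I, Pow(7, Rational(1, 2)))) ≈ Add(-86.000, Mul(-433.90, I))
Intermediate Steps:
P = Mul(4, I, Pow(7, Rational(1, 2))) (P = Pow(-112, Rational(1, 2)) = Mul(4, I, Pow(7, Rational(1, 2))) ≈ Mul(10.583, I))
Add(Mul(P, -41), -86) = Add(Mul(Mul(4, I, Pow(7, Rational(1, 2))), -41), -86) = Add(Mul(-164, I, Pow(7, Rational(1, 2))), -86) = Add(-86, Mul(-164, I, Pow(7, Rational(1, 2))))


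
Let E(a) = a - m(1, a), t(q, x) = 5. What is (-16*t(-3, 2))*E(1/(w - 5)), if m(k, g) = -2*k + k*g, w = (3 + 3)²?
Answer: -160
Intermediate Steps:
w = 36 (w = 6² = 36)
m(k, g) = -2*k + g*k
E(a) = 2 (E(a) = a - (-2 + a) = a + (2 - a) = 2)
(-16*t(-3, 2))*E(1/(w - 5)) = -16*5*2 = -80*2 = -160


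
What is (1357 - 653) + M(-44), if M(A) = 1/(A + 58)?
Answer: 9857/14 ≈ 704.07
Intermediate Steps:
M(A) = 1/(58 + A)
(1357 - 653) + M(-44) = (1357 - 653) + 1/(58 - 44) = 704 + 1/14 = 9857/14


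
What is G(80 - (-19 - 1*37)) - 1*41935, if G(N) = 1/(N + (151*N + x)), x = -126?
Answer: -861596509/20546 ≈ -41935.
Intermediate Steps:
G(N) = 1/(-126 + 152*N) (G(N) = 1/(N + (151*N - 126)) = 1/(N + (-126 + 151*N)) = 1/(-126 + 152*N))
G(80 - (-19 - 1*37)) - 1*41935 = 1/(2*(-63 + 76*(80 - (-19 - 1*37)))) - 1*41935 = 1/(2*(-63 + 76*(80 - (-19 - 37)))) - 41935 = 1/(2*(-63 + 76*(80 - 1*(-56)))) - 41935 = 1/(2*(-63 + 76*(80 + 56))) - 41935 = 1/(2*(-63 + 76*136)) - 41935 = 1/(2*(-63 + 10336)) - 41935 = (½)/10273 - 41935 = (½)*(1/10273) - 41935 = 1/20546 - 41935 = -861596509/20546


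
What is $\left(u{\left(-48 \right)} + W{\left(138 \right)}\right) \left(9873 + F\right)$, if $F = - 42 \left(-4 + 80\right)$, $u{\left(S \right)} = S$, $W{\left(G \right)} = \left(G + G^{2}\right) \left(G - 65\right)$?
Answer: $9354990078$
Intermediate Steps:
$W{\left(G \right)} = \left(-65 + G\right) \left(G + G^{2}\right)$ ($W{\left(G \right)} = \left(G + G^{2}\right) \left(-65 + G\right) = \left(-65 + G\right) \left(G + G^{2}\right)$)
$F = -3192$ ($F = \left(-42\right) 76 = -3192$)
$\left(u{\left(-48 \right)} + W{\left(138 \right)}\right) \left(9873 + F\right) = \left(-48 + 138 \left(-65 + 138^{2} - 8832\right)\right) \left(9873 - 3192\right) = \left(-48 + 138 \left(-65 + 19044 - 8832\right)\right) 6681 = \left(-48 + 138 \cdot 10147\right) 6681 = \left(-48 + 1400286\right) 6681 = 1400238 \cdot 6681 = 9354990078$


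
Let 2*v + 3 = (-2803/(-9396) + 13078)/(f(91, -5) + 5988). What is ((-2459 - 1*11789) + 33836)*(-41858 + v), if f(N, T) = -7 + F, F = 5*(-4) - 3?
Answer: -22950188449323197/27990684 ≈ -8.1992e+8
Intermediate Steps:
F = -23 (F = -20 - 3 = -23)
f(N, T) = -30 (f(N, T) = -7 - 23 = -30)
v = -45060413/111962736 (v = -3/2 + ((-2803/(-9396) + 13078)/(-30 + 5988))/2 = -3/2 + ((-2803*(-1/9396) + 13078)/5958)/2 = -3/2 + ((2803/9396 + 13078)*(1/5958))/2 = -3/2 + ((122883691/9396)*(1/5958))/2 = -3/2 + (½)*(122883691/55981368) = -3/2 + 122883691/111962736 = -45060413/111962736 ≈ -0.40246)
((-2459 - 1*11789) + 33836)*(-41858 + v) = ((-2459 - 1*11789) + 33836)*(-41858 - 45060413/111962736) = ((-2459 - 11789) + 33836)*(-4686581263901/111962736) = (-14248 + 33836)*(-4686581263901/111962736) = 19588*(-4686581263901/111962736) = -22950188449323197/27990684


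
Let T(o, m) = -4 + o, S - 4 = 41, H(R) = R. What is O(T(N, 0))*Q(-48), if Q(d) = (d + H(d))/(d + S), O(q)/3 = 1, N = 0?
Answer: 96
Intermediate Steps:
S = 45 (S = 4 + 41 = 45)
O(q) = 3 (O(q) = 3*1 = 3)
Q(d) = 2*d/(45 + d) (Q(d) = (d + d)/(d + 45) = (2*d)/(45 + d) = 2*d/(45 + d))
O(T(N, 0))*Q(-48) = 3*(2*(-48)/(45 - 48)) = 3*(2*(-48)/(-3)) = 3*(2*(-48)*(-⅓)) = 3*32 = 96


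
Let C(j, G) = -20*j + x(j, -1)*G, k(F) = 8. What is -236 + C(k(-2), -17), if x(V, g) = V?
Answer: -532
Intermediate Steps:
C(j, G) = -20*j + G*j (C(j, G) = -20*j + j*G = -20*j + G*j)
-236 + C(k(-2), -17) = -236 + 8*(-20 - 17) = -236 + 8*(-37) = -236 - 296 = -532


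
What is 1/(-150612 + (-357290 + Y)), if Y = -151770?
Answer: -1/659672 ≈ -1.5159e-6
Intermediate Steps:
1/(-150612 + (-357290 + Y)) = 1/(-150612 + (-357290 - 151770)) = 1/(-150612 - 509060) = 1/(-659672) = -1/659672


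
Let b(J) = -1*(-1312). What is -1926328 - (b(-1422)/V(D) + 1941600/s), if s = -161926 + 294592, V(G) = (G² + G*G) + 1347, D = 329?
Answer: -9278069481850264/4816417019 ≈ -1.9263e+6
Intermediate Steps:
b(J) = 1312
V(G) = 1347 + 2*G² (V(G) = (G² + G²) + 1347 = 2*G² + 1347 = 1347 + 2*G²)
s = 132666
-1926328 - (b(-1422)/V(D) + 1941600/s) = -1926328 - (1312/(1347 + 2*329²) + 1941600/132666) = -1926328 - (1312/(1347 + 2*108241) + 1941600*(1/132666)) = -1926328 - (1312/(1347 + 216482) + 323600/22111) = -1926328 - (1312/217829 + 323600/22111) = -1926328 - 1*70518474032/4816417019 = -1926328 - 70518474032/4816417019 = -9278069481850264/4816417019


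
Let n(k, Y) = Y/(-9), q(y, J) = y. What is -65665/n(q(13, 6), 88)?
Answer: 590985/88 ≈ 6715.7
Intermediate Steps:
n(k, Y) = -Y/9 (n(k, Y) = Y*(-⅑) = -Y/9)
-65665/n(q(13, 6), 88) = -65665/((-⅑*88)) = -65665/(-88/9) = -65665*(-9/88) = 590985/88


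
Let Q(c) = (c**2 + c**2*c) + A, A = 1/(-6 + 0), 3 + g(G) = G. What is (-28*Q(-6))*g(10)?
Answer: 105938/3 ≈ 35313.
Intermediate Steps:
g(G) = -3 + G
A = -1/6 (A = 1/(-6) = -1/6 ≈ -0.16667)
Q(c) = -1/6 + c**2 + c**3 (Q(c) = (c**2 + c**2*c) - 1/6 = (c**2 + c**3) - 1/6 = -1/6 + c**2 + c**3)
(-28*Q(-6))*g(10) = (-28*(-1/6 + (-6)**2 + (-6)**3))*(-3 + 10) = -28*(-1/6 + 36 - 216)*7 = -28*(-1081/6)*7 = (15134/3)*7 = 105938/3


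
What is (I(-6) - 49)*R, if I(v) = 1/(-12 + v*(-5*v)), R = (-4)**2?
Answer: -9409/12 ≈ -784.08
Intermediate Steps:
R = 16
I(v) = 1/(-12 - 5*v**2)
(I(-6) - 49)*R = (-1/(12 + 5*(-6)**2) - 49)*16 = (-1/(12 + 5*36) - 49)*16 = (-1/(12 + 180) - 49)*16 = (-1/192 - 49)*16 = -9409/192*16 = -9409/12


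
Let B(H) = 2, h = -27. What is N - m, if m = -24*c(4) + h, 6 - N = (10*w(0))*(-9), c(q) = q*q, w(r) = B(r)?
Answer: 597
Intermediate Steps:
w(r) = 2
c(q) = q²
N = 186 (N = 6 - 10*2*(-9) = 6 - 20*(-9) = 6 - 1*(-180) = 6 + 180 = 186)
m = -411 (m = -24*4² - 27 = -24*16 - 27 = -384 - 27 = -411)
N - m = 186 - 1*(-411) = 186 + 411 = 597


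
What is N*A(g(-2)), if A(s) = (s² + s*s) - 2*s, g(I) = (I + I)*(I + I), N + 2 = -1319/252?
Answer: -72920/21 ≈ -3472.4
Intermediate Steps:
N = -1823/252 (N = -2 - 1319/252 = -1823/252 ≈ -7.2341)
g(I) = 4*I² (g(I) = (2*I)*(2*I) = 4*I²)
A(s) = -2*s + 2*s² (A(s) = (s² + s²) - 2*s = 2*s² - 2*s = -2*s + 2*s²)
N*A(g(-2)) = -1823*4*(-2)²*(-1 + 4*(-2)²)/126 = -1823*4*4*(-1 + 4*4)/126 = -1823*16*(-1 + 16)/126 = -1823*16*15/126 = -1823/252*480 = -72920/21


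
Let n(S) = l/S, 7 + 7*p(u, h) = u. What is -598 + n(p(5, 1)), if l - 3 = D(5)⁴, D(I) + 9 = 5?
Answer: -3009/2 ≈ -1504.5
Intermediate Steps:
D(I) = -4 (D(I) = -9 + 5 = -4)
p(u, h) = -1 + u/7
l = 259 (l = 3 + (-4)⁴ = 3 + 256 = 259)
n(S) = 259/S
-598 + n(p(5, 1)) = -598 + 259/(-1 + (⅐)*5) = -598 + 259/(-1 + 5/7) = -598 + 259/(-2/7) = -598 + 259*(-7/2) = -598 - 1813/2 = -3009/2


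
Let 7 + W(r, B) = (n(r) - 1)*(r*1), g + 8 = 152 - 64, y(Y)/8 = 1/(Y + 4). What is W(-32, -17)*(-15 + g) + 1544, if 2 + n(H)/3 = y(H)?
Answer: 122023/7 ≈ 17432.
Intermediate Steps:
y(Y) = 8/(4 + Y) (y(Y) = 8/(Y + 4) = 8/(4 + Y))
n(H) = -6 + 24/(4 + H) (n(H) = -6 + 3*(8/(4 + H)) = -6 + 24/(4 + H))
g = 80 (g = -8 + (152 - 64) = -8 + 88 = 80)
W(r, B) = -7 + r*(-1 - 6*r/(4 + r)) (W(r, B) = -7 + (-6*r/(4 + r) - 1)*(r*1) = -7 + (-1 - 6*r/(4 + r))*r = -7 + r*(-1 - 6*r/(4 + r)))
W(-32, -17)*(-15 + g) + 1544 = ((-28 - 11*(-32) - 7*(-32)**2)/(4 - 32))*(-15 + 80) + 1544 = ((-28 + 352 - 7*1024)/(-28))*65 + 1544 = -(-28 + 352 - 7168)/28*65 + 1544 = -1/28*(-6844)*65 + 1544 = (1711/7)*65 + 1544 = 111215/7 + 1544 = 122023/7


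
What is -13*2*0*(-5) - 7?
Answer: -7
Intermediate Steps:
-13*2*0*(-5) - 7 = -0*(-5) - 7 = -13*0 - 7 = 0 - 7 = -7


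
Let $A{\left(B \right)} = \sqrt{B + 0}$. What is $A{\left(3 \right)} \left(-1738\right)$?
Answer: $- 1738 \sqrt{3} \approx -3010.3$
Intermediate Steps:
$A{\left(B \right)} = \sqrt{B}$
$A{\left(3 \right)} \left(-1738\right) = \sqrt{3} \left(-1738\right) = - 1738 \sqrt{3}$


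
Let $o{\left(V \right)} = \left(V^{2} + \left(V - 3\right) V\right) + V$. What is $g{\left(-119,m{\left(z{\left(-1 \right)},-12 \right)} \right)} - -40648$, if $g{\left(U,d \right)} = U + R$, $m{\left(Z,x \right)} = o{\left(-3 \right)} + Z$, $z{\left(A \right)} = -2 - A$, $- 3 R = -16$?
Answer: $\frac{121603}{3} \approx 40534.0$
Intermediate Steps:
$R = \frac{16}{3}$ ($R = \left(- \frac{1}{3}\right) \left(-16\right) = \frac{16}{3} \approx 5.3333$)
$o{\left(V \right)} = V + V^{2} + V \left(-3 + V\right)$ ($o{\left(V \right)} = \left(V^{2} + \left(-3 + V\right) V\right) + V = \left(V^{2} + V \left(-3 + V\right)\right) + V = V + V^{2} + V \left(-3 + V\right)$)
$m{\left(Z,x \right)} = 24 + Z$ ($m{\left(Z,x \right)} = 2 \left(-3\right) \left(-1 - 3\right) + Z = 2 \left(-3\right) \left(-4\right) + Z = 24 + Z$)
$g{\left(U,d \right)} = \frac{16}{3} + U$ ($g{\left(U,d \right)} = U + \frac{16}{3} = \frac{16}{3} + U$)
$g{\left(-119,m{\left(z{\left(-1 \right)},-12 \right)} \right)} - -40648 = \left(\frac{16}{3} - 119\right) - -40648 = - \frac{341}{3} + 40648 = \frac{121603}{3}$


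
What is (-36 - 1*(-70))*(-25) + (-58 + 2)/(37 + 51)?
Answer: -9357/11 ≈ -850.64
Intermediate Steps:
(-36 - 1*(-70))*(-25) + (-58 + 2)/(37 + 51) = (-36 + 70)*(-25) - 56/88 = 34*(-25) - 56*1/88 = -850 - 7/11 = -9357/11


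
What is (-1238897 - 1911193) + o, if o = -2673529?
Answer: -5823619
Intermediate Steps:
(-1238897 - 1911193) + o = (-1238897 - 1911193) - 2673529 = -3150090 - 2673529 = -5823619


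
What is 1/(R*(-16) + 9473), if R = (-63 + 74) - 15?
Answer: 1/9537 ≈ 0.00010485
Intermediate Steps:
R = -4 (R = 11 - 15 = -4)
1/(R*(-16) + 9473) = 1/(-4*(-16) + 9473) = 1/(64 + 9473) = 1/9537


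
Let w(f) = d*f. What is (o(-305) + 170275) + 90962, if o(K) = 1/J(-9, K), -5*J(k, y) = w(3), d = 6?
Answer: 4702261/18 ≈ 2.6124e+5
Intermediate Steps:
w(f) = 6*f
J(k, y) = -18/5 (J(k, y) = -6*3/5 = -⅕*18 = -18/5)
o(K) = -5/18 (o(K) = 1/(-18/5) = -5/18)
(o(-305) + 170275) + 90962 = (-5/18 + 170275) + 90962 = 3064945/18 + 90962 = 4702261/18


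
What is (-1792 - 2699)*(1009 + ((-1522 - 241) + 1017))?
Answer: -1181133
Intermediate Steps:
(-1792 - 2699)*(1009 + ((-1522 - 241) + 1017)) = -4491*(1009 + (-1763 + 1017)) = -4491*(1009 - 746) = -4491*263 = -1181133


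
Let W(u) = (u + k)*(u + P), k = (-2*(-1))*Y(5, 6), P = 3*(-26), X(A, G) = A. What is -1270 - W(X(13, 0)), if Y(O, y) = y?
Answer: 355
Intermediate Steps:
P = -78
k = 12 (k = -2*(-1)*6 = 2*6 = 12)
W(u) = (-78 + u)*(12 + u) (W(u) = (u + 12)*(u - 78) = (12 + u)*(-78 + u) = (-78 + u)*(12 + u))
-1270 - W(X(13, 0)) = -1270 - (-936 + 13² - 66*13) = -1270 - (-936 + 169 - 858) = -1270 - 1*(-1625) = -1270 + 1625 = 355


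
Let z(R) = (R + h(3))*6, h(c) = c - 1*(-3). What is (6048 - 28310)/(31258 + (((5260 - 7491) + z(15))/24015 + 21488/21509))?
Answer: -2299836618474/3229287082141 ≈ -0.71218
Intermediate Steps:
h(c) = 3 + c (h(c) = c + 3 = 3 + c)
z(R) = 36 + 6*R (z(R) = (R + (3 + 3))*6 = (R + 6)*6 = (6 + R)*6 = 36 + 6*R)
(6048 - 28310)/(31258 + (((5260 - 7491) + z(15))/24015 + 21488/21509)) = (6048 - 28310)/(31258 + (((5260 - 7491) + (36 + 6*15))/24015 + 21488/21509)) = -22262/(31258 + ((-2231 + (36 + 90))*(1/24015) + 21488*(1/21509))) = -22262/(31258 + ((-2231 + 126)*(1/24015) + 21488/21509)) = -22262/(31258 + (-2105*1/24015 + 21488/21509)) = -22262/(31258 + (-421/4803 + 21488/21509)) = -22262/(31258 + 94151575/103307727) = -22262/3229287082141/103307727 = -22262*103307727/3229287082141 = -2299836618474/3229287082141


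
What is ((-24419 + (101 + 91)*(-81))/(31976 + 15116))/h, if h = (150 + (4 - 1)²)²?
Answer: -39971/1190532852 ≈ -3.3574e-5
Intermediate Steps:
h = 25281 (h = (150 + 3²)² = (150 + 9)² = 159² = 25281)
((-24419 + (101 + 91)*(-81))/(31976 + 15116))/h = ((-24419 + (101 + 91)*(-81))/(31976 + 15116))/25281 = ((-24419 + 192*(-81))/47092)*(1/25281) = ((-24419 - 15552)*(1/47092))*(1/25281) = -39971*1/47092*(1/25281) = -39971/47092*1/25281 = -39971/1190532852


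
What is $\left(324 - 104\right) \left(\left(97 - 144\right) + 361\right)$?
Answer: $69080$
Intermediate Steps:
$\left(324 - 104\right) \left(\left(97 - 144\right) + 361\right) = 220 \left(-47 + 361\right) = 220 \cdot 314 = 69080$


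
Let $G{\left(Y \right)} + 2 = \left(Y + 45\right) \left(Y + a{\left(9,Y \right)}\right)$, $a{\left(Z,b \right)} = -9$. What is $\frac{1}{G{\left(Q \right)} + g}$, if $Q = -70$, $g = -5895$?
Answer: $- \frac{1}{3922} \approx -0.00025497$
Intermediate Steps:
$G{\left(Y \right)} = -2 + \left(-9 + Y\right) \left(45 + Y\right)$ ($G{\left(Y \right)} = -2 + \left(Y + 45\right) \left(Y - 9\right) = -2 + \left(45 + Y\right) \left(-9 + Y\right) = -2 + \left(-9 + Y\right) \left(45 + Y\right)$)
$\frac{1}{G{\left(Q \right)} + g} = \frac{1}{\left(-407 + \left(-70\right)^{2} + 36 \left(-70\right)\right) - 5895} = \frac{1}{\left(-407 + 4900 - 2520\right) - 5895} = \frac{1}{1973 - 5895} = \frac{1}{-3922} = - \frac{1}{3922}$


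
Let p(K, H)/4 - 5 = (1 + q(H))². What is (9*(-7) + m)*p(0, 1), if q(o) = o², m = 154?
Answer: 3276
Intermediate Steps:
p(K, H) = 20 + 4*(1 + H²)²
(9*(-7) + m)*p(0, 1) = (9*(-7) + 154)*(20 + 4*(1 + 1²)²) = (-63 + 154)*(20 + 4*(1 + 1)²) = 91*(20 + 4*2²) = 91*(20 + 4*4) = 91*(20 + 16) = 91*36 = 3276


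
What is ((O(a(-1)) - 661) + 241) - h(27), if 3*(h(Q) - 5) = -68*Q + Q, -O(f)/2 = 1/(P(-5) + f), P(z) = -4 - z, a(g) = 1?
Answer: 177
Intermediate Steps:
O(f) = -2/(1 + f) (O(f) = -2/((-4 - 1*(-5)) + f) = -2/((-4 + 5) + f) = -2/(1 + f))
h(Q) = 5 - 67*Q/3 (h(Q) = 5 + (-68*Q + Q)/3 = 5 + (-67*Q)/3 = 5 - 67*Q/3)
((O(a(-1)) - 661) + 241) - h(27) = ((-2/(1 + 1) - 661) + 241) - (5 - 67/3*27) = ((-2/2 - 661) + 241) - (5 - 603) = ((-2*½ - 661) + 241) - 1*(-598) = ((-1 - 661) + 241) + 598 = (-662 + 241) + 598 = -421 + 598 = 177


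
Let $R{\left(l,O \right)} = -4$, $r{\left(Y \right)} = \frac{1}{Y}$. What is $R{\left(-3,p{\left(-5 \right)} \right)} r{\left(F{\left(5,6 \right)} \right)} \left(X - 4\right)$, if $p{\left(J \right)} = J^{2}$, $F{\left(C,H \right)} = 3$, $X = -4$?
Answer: $\frac{32}{3} \approx 10.667$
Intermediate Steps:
$R{\left(-3,p{\left(-5 \right)} \right)} r{\left(F{\left(5,6 \right)} \right)} \left(X - 4\right) = - \frac{4}{3} \left(-4 - 4\right) = \left(-4\right) \frac{1}{3} \left(-8\right) = \left(- \frac{4}{3}\right) \left(-8\right) = \frac{32}{3}$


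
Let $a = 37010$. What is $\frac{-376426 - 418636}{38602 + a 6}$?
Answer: $- \frac{397531}{130331} \approx -3.0502$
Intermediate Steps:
$\frac{-376426 - 418636}{38602 + a 6} = \frac{-376426 - 418636}{38602 + 37010 \cdot 6} = - \frac{795062}{38602 + 222060} = - \frac{795062}{260662} = \left(-795062\right) \frac{1}{260662} = - \frac{397531}{130331}$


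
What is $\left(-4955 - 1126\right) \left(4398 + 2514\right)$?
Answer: $-42031872$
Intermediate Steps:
$\left(-4955 - 1126\right) \left(4398 + 2514\right) = \left(-6081\right) 6912 = -42031872$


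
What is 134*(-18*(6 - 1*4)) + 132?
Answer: -4692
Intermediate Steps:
134*(-18*(6 - 1*4)) + 132 = 134*(-18*(6 - 4)) + 132 = 134*(-18*2) + 132 = 134*(-36) + 132 = -4824 + 132 = -4692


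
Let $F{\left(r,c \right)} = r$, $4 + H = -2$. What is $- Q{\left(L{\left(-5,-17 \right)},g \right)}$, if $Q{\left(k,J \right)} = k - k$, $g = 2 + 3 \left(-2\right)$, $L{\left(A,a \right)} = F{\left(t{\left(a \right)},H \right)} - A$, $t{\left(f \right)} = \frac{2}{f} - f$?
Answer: $0$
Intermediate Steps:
$t{\left(f \right)} = - f + \frac{2}{f}$
$H = -6$ ($H = -4 - 2 = -6$)
$L{\left(A,a \right)} = - A - a + \frac{2}{a}$ ($L{\left(A,a \right)} = \left(- a + \frac{2}{a}\right) - A = - A - a + \frac{2}{a}$)
$g = -4$ ($g = 2 - 6 = -4$)
$Q{\left(k,J \right)} = 0$
$- Q{\left(L{\left(-5,-17 \right)},g \right)} = \left(-1\right) 0 = 0$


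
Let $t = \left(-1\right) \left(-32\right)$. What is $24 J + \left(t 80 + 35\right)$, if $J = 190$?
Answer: $7155$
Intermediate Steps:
$t = 32$
$24 J + \left(t 80 + 35\right) = 24 \cdot 190 + \left(32 \cdot 80 + 35\right) = 4560 + \left(2560 + 35\right) = 4560 + 2595 = 7155$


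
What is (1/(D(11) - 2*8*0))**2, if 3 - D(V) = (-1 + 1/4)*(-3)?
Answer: 16/9 ≈ 1.7778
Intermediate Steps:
D(V) = 3/4 (D(V) = 3 - (-1 + 1/4)*(-3) = 3 - (-3)*(-3)/4 = 3 - 1*9/4 = 3 - 9/4 = 3/4)
(1/(D(11) - 2*8*0))**2 = (1/(3/4 - 2*8*0))**2 = (1/(3/4 - 16*0))**2 = (1/(3/4 + 0))**2 = (1/(3/4))**2 = (4/3)**2 = 16/9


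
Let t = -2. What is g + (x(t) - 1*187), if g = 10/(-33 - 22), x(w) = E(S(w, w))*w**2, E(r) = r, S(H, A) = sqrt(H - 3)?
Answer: -2059/11 + 4*I*sqrt(5) ≈ -187.18 + 8.9443*I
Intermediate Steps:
S(H, A) = sqrt(-3 + H)
x(w) = w**2*sqrt(-3 + w) (x(w) = sqrt(-3 + w)*w**2 = w**2*sqrt(-3 + w))
g = -2/11 (g = 10/(-55) = 10*(-1/55) = -2/11 ≈ -0.18182)
g + (x(t) - 1*187) = -2/11 + ((-2)**2*sqrt(-3 - 2) - 1*187) = -2/11 + (4*sqrt(-5) - 187) = -2/11 + (4*(I*sqrt(5)) - 187) = -2/11 + (4*I*sqrt(5) - 187) = -2/11 + (-187 + 4*I*sqrt(5)) = -2059/11 + 4*I*sqrt(5)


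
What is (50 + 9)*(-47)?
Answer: -2773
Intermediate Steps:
(50 + 9)*(-47) = 59*(-47) = -2773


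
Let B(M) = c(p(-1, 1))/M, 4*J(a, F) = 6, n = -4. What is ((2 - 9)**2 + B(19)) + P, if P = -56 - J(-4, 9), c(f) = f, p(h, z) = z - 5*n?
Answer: -281/38 ≈ -7.3947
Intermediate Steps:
p(h, z) = 20 + z (p(h, z) = z - 5*(-4) = z + 20 = 20 + z)
J(a, F) = 3/2 (J(a, F) = (1/4)*6 = 3/2)
B(M) = 21/M (B(M) = (20 + 1)/M = 21/M)
P = -115/2 (P = -56 - 1*3/2 = -56 - 3/2 = -115/2 ≈ -57.500)
((2 - 9)**2 + B(19)) + P = ((2 - 9)**2 + 21/19) - 115/2 = ((-7)**2 + 21*(1/19)) - 115/2 = (49 + 21/19) - 115/2 = 952/19 - 115/2 = -281/38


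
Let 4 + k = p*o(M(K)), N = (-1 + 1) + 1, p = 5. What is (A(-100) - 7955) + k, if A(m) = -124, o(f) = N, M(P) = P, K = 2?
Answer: -8078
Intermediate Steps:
N = 1 (N = 0 + 1 = 1)
o(f) = 1
k = 1 (k = -4 + 5*1 = -4 + 5 = 1)
(A(-100) - 7955) + k = (-124 - 7955) + 1 = -8079 + 1 = -8078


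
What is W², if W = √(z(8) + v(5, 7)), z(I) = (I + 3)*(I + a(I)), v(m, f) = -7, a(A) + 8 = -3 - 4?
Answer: -84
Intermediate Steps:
a(A) = -15 (a(A) = -8 + (-3 - 4) = -8 - 7 = -15)
z(I) = (-15 + I)*(3 + I) (z(I) = (I + 3)*(I - 15) = (3 + I)*(-15 + I) = (-15 + I)*(3 + I))
W = 2*I*√21 (W = √((-45 + 8² - 12*8) - 7) = √((-45 + 64 - 96) - 7) = √(-77 - 7) = √(-84) = 2*I*√21 ≈ 9.1651*I)
W² = (2*I*√21)² = -84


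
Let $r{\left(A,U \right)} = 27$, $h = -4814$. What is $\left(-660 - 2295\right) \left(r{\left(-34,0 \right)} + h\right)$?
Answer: $14145585$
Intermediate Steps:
$\left(-660 - 2295\right) \left(r{\left(-34,0 \right)} + h\right) = \left(-660 - 2295\right) \left(27 - 4814\right) = \left(-2955\right) \left(-4787\right) = 14145585$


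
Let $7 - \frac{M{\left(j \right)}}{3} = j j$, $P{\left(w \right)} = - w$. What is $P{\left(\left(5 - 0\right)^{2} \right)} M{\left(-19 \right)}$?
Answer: $26550$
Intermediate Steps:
$M{\left(j \right)} = 21 - 3 j^{2}$ ($M{\left(j \right)} = 21 - 3 j j = 21 - 3 j^{2}$)
$P{\left(\left(5 - 0\right)^{2} \right)} M{\left(-19 \right)} = - \left(5 - 0\right)^{2} \left(21 - 3 \left(-19\right)^{2}\right) = - \left(5 + 0\right)^{2} \left(21 - 1083\right) = - 5^{2} \left(21 - 1083\right) = \left(-1\right) 25 \left(-1062\right) = \left(-25\right) \left(-1062\right) = 26550$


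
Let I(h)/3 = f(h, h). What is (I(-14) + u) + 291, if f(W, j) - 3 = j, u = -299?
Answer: -41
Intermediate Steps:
f(W, j) = 3 + j
I(h) = 9 + 3*h (I(h) = 3*(3 + h) = 9 + 3*h)
(I(-14) + u) + 291 = ((9 + 3*(-14)) - 299) + 291 = ((9 - 42) - 299) + 291 = (-33 - 299) + 291 = -332 + 291 = -41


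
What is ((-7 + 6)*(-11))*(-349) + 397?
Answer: -3442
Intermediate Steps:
((-7 + 6)*(-11))*(-349) + 397 = -1*(-11)*(-349) + 397 = 11*(-349) + 397 = -3839 + 397 = -3442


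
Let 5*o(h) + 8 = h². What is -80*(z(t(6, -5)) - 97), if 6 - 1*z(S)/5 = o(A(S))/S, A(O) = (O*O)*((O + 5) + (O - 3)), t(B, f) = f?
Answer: -634512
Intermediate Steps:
A(O) = O²*(2 + 2*O) (A(O) = O²*((5 + O) + (-3 + O)) = O²*(2 + 2*O))
o(h) = -8/5 + h²/5
z(S) = 30 - 5*(-8/5 + 4*S⁴*(1 + S)²/5)/S (z(S) = 30 - 5*(-8/5 + (2*S²*(1 + S))²/5)/S = 30 - 5*(-8/5 + (4*S⁴*(1 + S)²)/5)/S = 30 - 5*(-8/5 + 4*S⁴*(1 + S)²/5)/S)
-80*(z(t(6, -5)) - 97) = -80*((30 + 8/(-5) - 4*(-5)³*(1 - 5)²) - 97) = -80*((30 + 8*(-⅕) - 4*(-125)*(-4)²) - 97) = -80*((30 - 8/5 - 4*(-125)*16) - 97) = -80*((30 - 8/5 + 8000) - 97) = -80*(40142/5 - 97) = -80*39657/5 = -634512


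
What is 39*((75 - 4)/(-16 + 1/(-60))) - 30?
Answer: -194970/961 ≈ -202.88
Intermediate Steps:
39*((75 - 4)/(-16 + 1/(-60))) - 30 = 39*(71/(-16 - 1/60)) - 30 = 39*(71/(-961/60)) - 30 = 39*(71*(-60/961)) - 30 = 39*(-4260/961) - 30 = -166140/961 - 30 = -194970/961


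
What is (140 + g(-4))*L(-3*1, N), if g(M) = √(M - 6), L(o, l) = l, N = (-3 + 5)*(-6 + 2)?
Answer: -1120 - 8*I*√10 ≈ -1120.0 - 25.298*I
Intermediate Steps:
N = -8 (N = 2*(-4) = -8)
g(M) = √(-6 + M)
(140 + g(-4))*L(-3*1, N) = (140 + √(-6 - 4))*(-8) = (140 + √(-10))*(-8) = (140 + I*√10)*(-8) = -1120 - 8*I*√10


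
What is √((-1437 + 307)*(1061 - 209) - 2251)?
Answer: I*√965011 ≈ 982.35*I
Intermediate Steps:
√((-1437 + 307)*(1061 - 209) - 2251) = √(-1130*852 - 2251) = √(-962760 - 2251) = √(-965011) = I*√965011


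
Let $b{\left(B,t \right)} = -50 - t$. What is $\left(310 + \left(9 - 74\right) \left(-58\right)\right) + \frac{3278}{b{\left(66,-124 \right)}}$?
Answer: $\frac{152599}{37} \approx 4124.3$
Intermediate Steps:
$\left(310 + \left(9 - 74\right) \left(-58\right)\right) + \frac{3278}{b{\left(66,-124 \right)}} = \left(310 + \left(9 - 74\right) \left(-58\right)\right) + \frac{3278}{-50 - -124} = \left(310 - -3770\right) + \frac{3278}{-50 + 124} = \left(310 + 3770\right) + \frac{3278}{74} = 4080 + 3278 \cdot \frac{1}{74} = 4080 + \frac{1639}{37} = \frac{152599}{37}$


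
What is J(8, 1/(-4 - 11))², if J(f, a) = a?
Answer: 1/225 ≈ 0.0044444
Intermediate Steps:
J(8, 1/(-4 - 11))² = (1/(-4 - 11))² = (1/(-15))² = (-1/15)² = 1/225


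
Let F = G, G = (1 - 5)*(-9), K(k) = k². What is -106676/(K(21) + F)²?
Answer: -106676/227529 ≈ -0.46885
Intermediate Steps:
G = 36 (G = -4*(-9) = 36)
F = 36
-106676/(K(21) + F)² = -106676/(21² + 36)² = -106676/(441 + 36)² = -106676/(477²) = -106676/227529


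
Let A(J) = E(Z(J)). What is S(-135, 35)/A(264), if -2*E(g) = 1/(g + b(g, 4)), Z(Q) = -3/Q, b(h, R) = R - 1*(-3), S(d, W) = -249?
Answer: 153135/44 ≈ 3480.3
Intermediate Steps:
b(h, R) = 3 + R (b(h, R) = R + 3 = 3 + R)
E(g) = -1/(2*(7 + g)) (E(g) = -1/(2*(g + (3 + 4))) = -1/(2*(g + 7)) = -1/(2*(7 + g)))
A(J) = -1/(14 - 6/J) (A(J) = -1/(14 + 2*(-3/J)) = -1/(14 - 6/J))
S(-135, 35)/A(264) = -249/((-1*264/(-6 + 14*264))) = -249/((-1*264/(-6 + 3696))) = -249/((-1*264/3690)) = -249/((-1*264*1/3690)) = -249/(-44/615) = -249*(-615/44) = 153135/44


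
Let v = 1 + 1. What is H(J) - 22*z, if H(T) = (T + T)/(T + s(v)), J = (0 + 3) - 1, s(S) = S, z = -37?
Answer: 815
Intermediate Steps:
v = 2
J = 2 (J = 3 - 1 = 2)
H(T) = 2*T/(2 + T) (H(T) = (T + T)/(T + 2) = (2*T)/(2 + T) = 2*T/(2 + T))
H(J) - 22*z = 2*2/(2 + 2) - 22*(-37) = 2*2/4 + 814 = 2*2*(¼) + 814 = 1 + 814 = 815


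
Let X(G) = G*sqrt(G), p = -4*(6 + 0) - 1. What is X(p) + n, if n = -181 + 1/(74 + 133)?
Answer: -37466/207 - 125*I ≈ -181.0 - 125.0*I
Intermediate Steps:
n = -37466/207 (n = -181 + 1/207 = -37466/207 ≈ -181.00)
p = -25 (p = -4*6 - 1 = -24 - 1 = -25)
X(G) = G**(3/2)
X(p) + n = (-25)**(3/2) - 37466/207 = -125*I - 37466/207 = -37466/207 - 125*I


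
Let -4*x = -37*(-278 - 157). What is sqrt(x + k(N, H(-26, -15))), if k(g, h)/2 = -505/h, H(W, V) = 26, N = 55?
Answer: I*sqrt(2746315)/26 ≈ 63.739*I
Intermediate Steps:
k(g, h) = -1010/h (k(g, h) = 2*(-505/h) = -1010/h)
x = -16095/4 (x = -(-37)*(-278 - 157)/4 = -(-37)*(-435)/4 = -1/4*16095 = -16095/4 ≈ -4023.8)
sqrt(x + k(N, H(-26, -15))) = sqrt(-16095/4 - 1010/26) = sqrt(-16095/4 - 1010*1/26) = sqrt(-16095/4 - 505/13) = sqrt(-211255/52) = I*sqrt(2746315)/26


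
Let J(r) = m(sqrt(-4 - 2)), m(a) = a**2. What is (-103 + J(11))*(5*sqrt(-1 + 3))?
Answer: -545*sqrt(2) ≈ -770.75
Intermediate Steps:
J(r) = -6 (J(r) = (sqrt(-4 - 2))**2 = (sqrt(-6))**2 = (I*sqrt(6))**2 = -6)
(-103 + J(11))*(5*sqrt(-1 + 3)) = (-103 - 6)*(5*sqrt(-1 + 3)) = -545*sqrt(2)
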